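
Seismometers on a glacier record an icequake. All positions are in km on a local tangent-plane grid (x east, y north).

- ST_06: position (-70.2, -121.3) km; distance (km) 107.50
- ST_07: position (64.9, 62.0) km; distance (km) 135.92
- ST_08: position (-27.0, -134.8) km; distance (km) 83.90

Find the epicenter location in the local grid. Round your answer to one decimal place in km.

Circle about each station: (x + 70.2)² + (y + 121.3)² = 107.50²; (x − 64.9)² + (y − 62.0)² = 135.92²; (x + 27.0)² + (y + 134.8)² = 83.90².
Subtracting pairs of circle equations eliminates x²+y² and gives linear equations (the radical axes):
270.2 x + 366.6 y = -18503.72
86.4 x − 27.0 y = 3775.35
Solving the 2×2 system: x ≈ 22.7, y ≈ -67.2 km.

(22.7, -67.2)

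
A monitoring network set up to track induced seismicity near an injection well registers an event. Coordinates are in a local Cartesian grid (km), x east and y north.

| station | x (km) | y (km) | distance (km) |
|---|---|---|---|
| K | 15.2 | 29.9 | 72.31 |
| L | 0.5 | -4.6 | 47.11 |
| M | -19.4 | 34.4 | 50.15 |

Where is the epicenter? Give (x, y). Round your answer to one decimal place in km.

Circle about each station: (x − 15.2)² + (y − 29.9)² = 72.31²; (x − 0.5)² + (y + 4.6)² = 47.11²; (x + 19.4)² + (y − 34.4)² = 50.15².
Subtracting pairs of circle equations eliminates x²+y² and gives linear equations (the radical axes):
-29.4 x − 69.0 y = 1905.74
-69.2 x + 9.0 y = 3148.38
Solving the 2×2 system: x ≈ -46.5, y ≈ -7.8 km.

(-46.5, -7.8)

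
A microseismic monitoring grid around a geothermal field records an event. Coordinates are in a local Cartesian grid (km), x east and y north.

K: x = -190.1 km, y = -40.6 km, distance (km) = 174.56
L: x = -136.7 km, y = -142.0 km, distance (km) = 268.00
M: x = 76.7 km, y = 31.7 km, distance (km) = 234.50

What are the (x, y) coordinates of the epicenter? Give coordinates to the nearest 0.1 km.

x ≈ -138.0 km, y ≈ 126.0 km

Circle about each station: (x + 190.1)² + (y + 40.6)² = 174.56²; (x + 136.7)² + (y + 142.0)² = 268.00²; (x − 76.7)² + (y − 31.7)² = 234.50².
Subtracting the K equation from the L and M equations removes the quadratic terms:
106.8 x − 202.8 y = -40288.29
533.6 x + 144.6 y = -55417.65
Solving the 2×2 system: x ≈ -138.0, y ≈ 126.0 km.
Check against K (with the unrounded x, y): √((x + 190.1)²+(y + 40.6)²) = 174.54 ≈ 174.56 km. ✓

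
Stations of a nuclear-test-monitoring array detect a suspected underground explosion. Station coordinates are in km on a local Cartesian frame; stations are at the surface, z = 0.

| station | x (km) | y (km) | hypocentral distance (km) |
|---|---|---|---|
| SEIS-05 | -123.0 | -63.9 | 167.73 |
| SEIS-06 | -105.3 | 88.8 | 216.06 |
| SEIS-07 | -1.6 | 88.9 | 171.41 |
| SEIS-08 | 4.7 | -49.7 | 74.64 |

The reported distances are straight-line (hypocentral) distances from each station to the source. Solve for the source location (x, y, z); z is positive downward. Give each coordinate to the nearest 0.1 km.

(30.1, -65.0, 68.5)

Each station gives a sphere (x−x_i)² + (y−y_i)² + z² = d_i² (stations at z=0).
Subtracting the SEIS-05 sphere from SEIS-06 and SEIS-07: z² cancels, leaving linear equations in x and y:
35.4 x + 305.4 y = -18787.25
242.8 x + 305.6 y = -12554.48
Solving: x ≈ 30.115, y ≈ -65.008 km (keep extra digits for the depth step; rounded: 30.1, -65.0).
Then from the SEIS-05 sphere: z² = 167.73² − (x + 123.0)² − (y + 63.9)² with x = 30.115, y = -65.008, so z ≈ 68.468 ≈ 68.5 km.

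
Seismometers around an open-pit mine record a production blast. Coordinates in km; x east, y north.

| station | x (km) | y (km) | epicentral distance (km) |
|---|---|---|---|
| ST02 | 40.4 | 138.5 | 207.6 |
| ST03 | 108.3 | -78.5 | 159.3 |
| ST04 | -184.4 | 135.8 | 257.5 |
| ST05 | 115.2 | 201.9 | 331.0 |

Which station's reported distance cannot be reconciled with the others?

Solve using three stations at a time. Using ST03, ST04, ST05 (subtract circle equations pairwise → linear system) gives (x, y) ≈ (-50.9, -84.4).
Distances from that point to each station vs reported:
  ST02: calculated 240.9 vs reported 207.6 → residual 33.3 km
  ST03: calculated 159.3 vs reported 159.3 → residual 0.0 km
  ST04: calculated 257.5 vs reported 257.5 → residual 0.0 km
  ST05: calculated 331.0 vs reported 331.0 → residual 0.0 km
ST03, ST04, ST05 are mutually consistent (residuals ≈ 0); ST02 is off by 33.3 km.

ST02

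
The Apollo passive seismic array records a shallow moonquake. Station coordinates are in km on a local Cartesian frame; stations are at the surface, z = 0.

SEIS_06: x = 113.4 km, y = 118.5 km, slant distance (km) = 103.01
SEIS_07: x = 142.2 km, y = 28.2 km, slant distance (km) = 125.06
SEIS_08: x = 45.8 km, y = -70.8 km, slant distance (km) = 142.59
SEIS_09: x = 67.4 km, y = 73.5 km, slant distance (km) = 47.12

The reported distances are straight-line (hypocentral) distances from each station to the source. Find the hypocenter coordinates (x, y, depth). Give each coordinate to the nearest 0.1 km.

Each station gives a sphere (x−x_i)² + (y−y_i)² + z² = d_i² (stations at z=0).
Subtracting the SEIS_06 sphere from SEIS_07 and SEIS_08: z² cancels, leaving linear equations in x and y:
57.6 x − 180.6 y = -10914.67
-135.2 x − 378.6 y = -29512.38
Solving: x ≈ 25.909, y ≈ 68.699 km (keep extra digits for the depth step; rounded: 25.9, 68.7).
Then from the SEIS_06 sphere: z² = 103.01² − (x − 113.4)² − (y − 118.5)² with x = 25.909, y = 68.699, so z ≈ 21.823 ≈ 21.8 km.

(25.9, 68.7, 21.8)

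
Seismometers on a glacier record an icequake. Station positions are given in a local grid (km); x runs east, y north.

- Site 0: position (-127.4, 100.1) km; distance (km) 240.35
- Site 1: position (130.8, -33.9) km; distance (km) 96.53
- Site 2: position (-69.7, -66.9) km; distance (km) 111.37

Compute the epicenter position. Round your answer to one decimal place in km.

Circle about each station: (x + 127.4)² + (y − 100.1)² = 240.35²; (x − 130.8)² + (y + 33.9)² = 96.53²; (x + 69.7)² + (y + 66.9)² = 111.37².
Subtracting pairs of circle equations eliminates x²+y² and gives linear equations (the radical axes):
516.4 x − 268.0 y = 40457.16
115.4 x − 334.0 y = 28447.78
Solving the 2×2 system: x ≈ 41.6, y ≈ -70.8 km.
Check against Site 0 (with the unrounded x, y): √((x + 127.4)²+(y − 100.1)²) = 240.35 ≈ 240.35 km. ✓

(41.6, -70.8)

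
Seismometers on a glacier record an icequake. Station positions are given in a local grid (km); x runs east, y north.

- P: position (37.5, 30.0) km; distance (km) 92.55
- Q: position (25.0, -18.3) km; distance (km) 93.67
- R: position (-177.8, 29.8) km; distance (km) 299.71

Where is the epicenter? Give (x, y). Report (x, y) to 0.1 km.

x ≈ 118.6 km, y ≈ -14.6 km

Circle about each station: (x − 37.5)² + (y − 30.0)² = 92.55²; (x − 25.0)² + (y + 18.3)² = 93.67²; (x + 177.8)² + (y − 29.8)² = 299.71².
Subtracting the P equation from the Q and R equations removes the quadratic terms:
-25.0 x − 96.6 y = -1554.93
-430.6 x − 0.4 y = -51065.95
Solving the 2×2 system: x ≈ 118.6, y ≈ -14.6 km.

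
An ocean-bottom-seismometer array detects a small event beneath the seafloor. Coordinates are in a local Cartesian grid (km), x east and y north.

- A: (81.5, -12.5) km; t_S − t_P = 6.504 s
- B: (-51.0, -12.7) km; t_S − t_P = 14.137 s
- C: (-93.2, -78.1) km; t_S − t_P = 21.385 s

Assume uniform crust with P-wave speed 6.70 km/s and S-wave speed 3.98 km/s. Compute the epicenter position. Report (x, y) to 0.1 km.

Distance from S−P lag: d = Δt · v_P v_S / (v_P − v_S) = Δt · (6.70·3.98)/(6.70−3.98) ≈ 9.8037·Δt.
So d_A = 63.76, d_B = 138.59, d_C = 209.65 km.
Circle about each station: (x − 81.5)² + (y + 12.5)² = 63.76²; (x + 51.0)² + (y + 12.7)² = 138.59²; (x + 93.2)² + (y + 78.1)² = 209.65².
Subtracting pairs of circle equations eliminates x²+y² and gives linear equations (the radical axes):
-265.0 x − 0.4 y = -19178.06
-349.4 x − 131.2 y = -31900.43
Solving the 2×2 system: x ≈ 72.3, y ≈ 50.6 km.
Check against A (with the unrounded x, y): √((x − 81.5)²+(y + 12.5)²) = 63.79 ≈ 63.76 km. ✓

(72.3, 50.6)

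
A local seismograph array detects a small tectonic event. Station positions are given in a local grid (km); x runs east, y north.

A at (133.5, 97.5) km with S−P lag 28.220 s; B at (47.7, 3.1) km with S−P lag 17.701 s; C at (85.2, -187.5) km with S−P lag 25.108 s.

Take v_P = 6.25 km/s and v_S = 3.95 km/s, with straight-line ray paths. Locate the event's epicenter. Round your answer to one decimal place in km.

Distance from S−P lag: d = Δt · v_P v_S / (v_P − v_S) = Δt · (6.25·3.95)/(6.25−3.95) ≈ 10.7337·Δt.
So d_A = 302.90, d_B = 190.00, d_C = 269.50 km.
Circle about each station: (x − 133.5)² + (y − 97.5)² = 302.90²; (x − 47.7)² + (y − 3.1)² = 190.00²; (x − 85.2)² + (y + 187.5)² = 269.50².
Subtracting pairs of circle equations eliminates x²+y² and gives linear equations (the radical axes):
-171.6 x − 188.8 y = 30604.81
-96.6 x − 570.0 y = 34204.95
Solving the 2×2 system: x ≈ -138.1, y ≈ -36.6 km.

-138.1 km east, -36.6 km north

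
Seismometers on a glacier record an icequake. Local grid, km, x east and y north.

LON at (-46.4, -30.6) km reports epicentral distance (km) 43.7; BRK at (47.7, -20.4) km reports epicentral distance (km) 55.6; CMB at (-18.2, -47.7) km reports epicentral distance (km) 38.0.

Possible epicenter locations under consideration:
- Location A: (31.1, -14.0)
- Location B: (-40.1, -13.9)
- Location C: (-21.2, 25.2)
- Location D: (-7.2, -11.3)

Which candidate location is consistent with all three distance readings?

For each candidate, compare |candidate − station| to the reported distance:
Location A: residuals LON 35.6, BRK 37.8, CMB 21.7 → max 37.8 km
Location B: residuals LON 25.9, BRK 32.4, CMB 2.3 → max 32.4 km
Location C: residuals LON 17.5, BRK 27.0, CMB 35.0 → max 35.0 km
Location D: residuals LON 0.0, BRK 0.0, CMB 0.0 → max 0.0 km
Only Location D has all residuals ≈ 0.

Location D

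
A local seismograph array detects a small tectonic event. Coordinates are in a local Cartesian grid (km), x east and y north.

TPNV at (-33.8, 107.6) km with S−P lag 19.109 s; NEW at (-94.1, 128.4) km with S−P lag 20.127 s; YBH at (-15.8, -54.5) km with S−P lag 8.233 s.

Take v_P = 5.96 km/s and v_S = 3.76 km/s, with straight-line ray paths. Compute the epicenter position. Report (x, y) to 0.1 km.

Distance from S−P lag: d = Δt · v_P v_S / (v_P − v_S) = Δt · (5.96·3.76)/(5.96−3.76) ≈ 10.1862·Δt.
So d_TPNV = 194.65, d_NEW = 205.02, d_YBH = 83.86 km.
Circle about each station: (x + 33.8)² + (y − 107.6)² = 194.65²; (x + 94.1)² + (y − 128.4)² = 205.02²; (x + 15.8)² + (y + 54.5)² = 83.86².
Subtracting the TPNV equation from the NEW and YBH equations removes the quadratic terms:
-120.6 x + 41.6 y = 8476.59
36.0 x − 324.2 y = 21355.81
Solving the 2×2 system: x ≈ -96.7, y ≈ -76.6 km.

x ≈ -96.7 km, y ≈ -76.6 km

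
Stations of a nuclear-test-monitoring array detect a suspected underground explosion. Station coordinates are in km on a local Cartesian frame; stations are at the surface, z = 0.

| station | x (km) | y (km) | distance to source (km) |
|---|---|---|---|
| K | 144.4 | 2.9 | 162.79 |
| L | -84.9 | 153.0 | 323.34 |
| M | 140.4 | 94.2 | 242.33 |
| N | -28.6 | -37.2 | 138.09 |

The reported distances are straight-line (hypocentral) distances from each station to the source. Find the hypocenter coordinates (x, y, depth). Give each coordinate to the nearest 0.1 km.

Each station gives a sphere (x−x_i)² + (y−y_i)² + z² = d_i² (stations at z=0).
Subtracting the K sphere from L and M: z² cancels, leaving linear equations in x and y:
-458.6 x + 300.2 y = -68290.93
-8.0 x + 182.6 y = -24497.21
Solving: x ≈ 62.896, y ≈ -131.402 km (keep extra digits for the depth step; rounded: 62.9, -131.4).
Then from the K sphere: z² = 162.79² − (x − 144.4)² − (y − 2.9)² with x = 62.896, y = -131.402, so z ≈ 42.669 ≈ 42.7 km.

x ≈ 62.9 km, y ≈ -131.4 km, depth ≈ 42.7 km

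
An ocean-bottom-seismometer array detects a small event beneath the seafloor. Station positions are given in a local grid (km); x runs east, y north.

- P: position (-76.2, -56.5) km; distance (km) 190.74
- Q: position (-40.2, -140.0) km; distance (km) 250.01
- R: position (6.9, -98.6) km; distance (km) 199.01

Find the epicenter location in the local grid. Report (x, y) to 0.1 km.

Circle about each station: (x + 76.2)² + (y + 56.5)² = 190.74²; (x + 40.2)² + (y + 140.0)² = 250.01²; (x − 6.9)² + (y + 98.6)² = 199.01².
Subtracting the P equation from the Q and R equations removes the quadratic terms:
72.0 x − 167.0 y = -13905.90
166.2 x − 84.2 y = -2452.35
Solving the 2×2 system: x ≈ 35.1, y ≈ 98.4 km.
Check against P (with the unrounded x, y): √((x + 76.2)²+(y + 56.5)²) = 190.74 ≈ 190.74 km. ✓

x ≈ 35.1 km, y ≈ 98.4 km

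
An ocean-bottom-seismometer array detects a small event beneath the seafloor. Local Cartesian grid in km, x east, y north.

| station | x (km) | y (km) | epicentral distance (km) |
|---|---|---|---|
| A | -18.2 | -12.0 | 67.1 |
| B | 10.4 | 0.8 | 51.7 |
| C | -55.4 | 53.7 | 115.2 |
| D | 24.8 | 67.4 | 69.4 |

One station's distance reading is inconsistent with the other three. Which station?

Solve using three stations at a time. Using A, C, D (subtract circle equations pairwise → linear system) gives (x, y) ≈ (47.4, 1.8).
Distances from that point to each station vs reported:
  A: calculated 67.1 vs reported 67.1 → residual 0.0 km
  B: calculated 37.1 vs reported 51.7 → residual 14.6 km
  C: calculated 115.2 vs reported 115.2 → residual 0.0 km
  D: calculated 69.4 vs reported 69.4 → residual 0.0 km
A, C, D are mutually consistent (residuals ≈ 0); B is off by 14.6 km.

B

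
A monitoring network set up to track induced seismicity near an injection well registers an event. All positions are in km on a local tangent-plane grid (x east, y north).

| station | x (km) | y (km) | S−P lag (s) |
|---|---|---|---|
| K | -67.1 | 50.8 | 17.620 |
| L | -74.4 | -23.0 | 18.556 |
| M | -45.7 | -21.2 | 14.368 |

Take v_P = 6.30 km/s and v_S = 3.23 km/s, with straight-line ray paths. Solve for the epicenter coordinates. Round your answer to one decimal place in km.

43.3 km east, 12.7 km north

Distance from S−P lag: d = Δt · v_P v_S / (v_P − v_S) = Δt · (6.30·3.23)/(6.30−3.23) ≈ 6.6283·Δt.
So d_K = 116.79, d_L = 123.00, d_M = 95.24 km.
Circle about each station: (x + 67.1)² + (y − 50.8)² = 116.79²; (x + 74.4)² + (y + 23.0)² = 123.00²; (x + 45.7)² + (y + 21.2)² = 95.24².
Subtracting the K equation from the L and M equations removes the quadratic terms:
-14.6 x − 147.6 y = -2507.79
42.8 x − 144.0 y = 24.13
Solving the 2×2 system: x ≈ 43.3, y ≈ 12.7 km.
Check against K (with the unrounded x, y): √((x + 67.1)²+(y − 50.8)²) = 116.80 ≈ 116.79 km. ✓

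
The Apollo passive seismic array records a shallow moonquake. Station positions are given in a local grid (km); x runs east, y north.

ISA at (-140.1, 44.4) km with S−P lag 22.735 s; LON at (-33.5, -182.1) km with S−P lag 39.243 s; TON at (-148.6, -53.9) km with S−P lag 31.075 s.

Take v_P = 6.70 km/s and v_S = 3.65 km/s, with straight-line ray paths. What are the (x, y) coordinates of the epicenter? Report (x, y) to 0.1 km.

Distance from S−P lag: d = Δt · v_P v_S / (v_P − v_S) = Δt · (6.70·3.65)/(6.70−3.65) ≈ 8.0180·Δt.
So d_ISA = 182.29, d_LON = 314.65, d_TON = 249.16 km.
Circle about each station: (x + 140.1)² + (y − 44.4)² = 182.29²; (x + 33.5)² + (y + 182.1)² = 314.65²; (x + 148.6)² + (y + 53.9)² = 249.16².
Subtracting the ISA equation from the LON and TON equations removes the quadratic terms:
213.2 x − 453.0 y = -53091.69
-17.0 x − 196.6 y = -25463.26
Solving the 2×2 system: x ≈ 22.1, y ≈ 127.6 km.
Check against ISA (with the unrounded x, y): √((x + 140.1)²+(y − 44.4)²) = 182.31 ≈ 182.29 km. ✓

(22.1, 127.6)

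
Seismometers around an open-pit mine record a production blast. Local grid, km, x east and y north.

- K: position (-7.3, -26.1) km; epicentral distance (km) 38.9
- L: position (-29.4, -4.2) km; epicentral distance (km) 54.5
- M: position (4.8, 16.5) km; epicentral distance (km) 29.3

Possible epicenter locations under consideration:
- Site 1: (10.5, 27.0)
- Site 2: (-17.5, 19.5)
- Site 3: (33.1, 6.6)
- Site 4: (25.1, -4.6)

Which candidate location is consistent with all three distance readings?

For each candidate, compare |candidate − station| to the reported distance:
Site 1: residuals K 17.1, L 3.8, M 17.4 → max 17.4 km
Site 2: residuals K 7.8, L 28.0, M 6.8 → max 28.0 km
Site 3: residuals K 13.1, L 8.9, M 0.7 → max 13.1 km
Site 4: residuals K 0.0, L 0.0, M 0.0 → max 0.0 km
Only Site 4 has all residuals ≈ 0.

Site 4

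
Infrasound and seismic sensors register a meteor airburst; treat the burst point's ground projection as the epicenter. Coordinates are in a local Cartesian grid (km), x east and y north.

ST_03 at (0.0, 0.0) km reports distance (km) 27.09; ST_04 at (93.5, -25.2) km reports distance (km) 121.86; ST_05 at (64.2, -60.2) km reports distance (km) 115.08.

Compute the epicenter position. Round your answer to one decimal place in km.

Circle about each station: x² + y² = 27.09²; (x − 93.5)² + (y + 25.2)² = 121.86²; (x − 64.2)² + (y + 60.2)² = 115.08².
Subtracting the ST_03 equation from the ST_04 and ST_05 equations removes the quadratic terms:
187.0 x − 50.4 y = -4738.70
128.4 x − 120.4 y = -4763.86
Solving the 2×2 system: x ≈ -20.6, y ≈ 17.6 km.

(-20.6, 17.6)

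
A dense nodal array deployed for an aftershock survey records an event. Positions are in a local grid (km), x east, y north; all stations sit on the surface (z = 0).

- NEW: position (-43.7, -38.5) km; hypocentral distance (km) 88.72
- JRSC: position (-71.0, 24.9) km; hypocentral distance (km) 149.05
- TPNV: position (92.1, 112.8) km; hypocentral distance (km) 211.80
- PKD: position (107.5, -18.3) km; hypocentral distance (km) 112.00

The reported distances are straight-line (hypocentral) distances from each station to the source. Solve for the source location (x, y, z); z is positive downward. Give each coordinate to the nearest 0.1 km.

(24.0, -84.9, 33.7)

Each station gives a sphere (x−x_i)² + (y−y_i)² + z² = d_i² (stations at z=0).
Subtracting the NEW sphere from JRSC and TPNV: z² cancels, leaving linear equations in x and y:
-54.6 x + 126.8 y = -12075.59
271.6 x + 302.6 y = -19173.69
Solving: x ≈ 23.996, y ≈ -84.901 km (keep extra digits for the depth step; rounded: 24.0, -84.9).
Then from the NEW sphere: z² = 88.72² − (x + 43.7)² − (y + 38.5)² with x = 23.996, y = -84.901, so z ≈ 33.696 ≈ 33.7 km.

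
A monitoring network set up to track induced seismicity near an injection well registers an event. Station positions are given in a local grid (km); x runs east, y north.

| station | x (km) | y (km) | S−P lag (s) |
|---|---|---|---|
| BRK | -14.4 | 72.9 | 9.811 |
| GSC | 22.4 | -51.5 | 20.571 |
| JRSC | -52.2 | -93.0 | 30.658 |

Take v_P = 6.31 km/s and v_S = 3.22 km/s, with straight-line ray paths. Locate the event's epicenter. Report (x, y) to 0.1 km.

x ≈ 49.6 km, y ≈ 81.0 km

Distance from S−P lag: d = Δt · v_P v_S / (v_P − v_S) = Δt · (6.31·3.22)/(6.31−3.22) ≈ 6.5755·Δt.
So d_BRK = 64.51, d_GSC = 135.26, d_JRSC = 201.59 km.
Circle about each station: (x + 14.4)² + (y − 72.9)² = 64.51²; (x − 22.4)² + (y + 51.5)² = 135.26²; (x + 52.2)² + (y + 93.0)² = 201.59².
Subtracting the BRK equation from the GSC and JRSC equations removes the quadratic terms:
73.6 x − 248.8 y = -16501.49
-75.6 x − 331.8 y = -30624.92
Solving the 2×2 system: x ≈ 49.6, y ≈ 81.0 km.
Check against BRK (with the unrounded x, y): √((x + 14.4)²+(y − 72.9)²) = 64.51 ≈ 64.51 km. ✓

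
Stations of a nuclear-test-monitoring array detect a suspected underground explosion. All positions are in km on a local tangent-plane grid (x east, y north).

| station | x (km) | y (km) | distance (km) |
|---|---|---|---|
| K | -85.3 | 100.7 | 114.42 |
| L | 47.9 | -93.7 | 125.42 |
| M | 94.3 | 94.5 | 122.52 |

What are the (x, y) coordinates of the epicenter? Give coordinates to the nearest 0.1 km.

x ≈ -3.5 km, y ≈ 20.7 km

Circle about each station: (x + 85.3)² + (y − 100.7)² = 114.42²; (x − 47.9)² + (y + 93.7)² = 125.42²; (x − 94.3)² + (y − 94.5)² = 122.52².
Subtracting the K equation from the L and M equations removes the quadratic terms:
266.4 x − 388.8 y = -8980.72
359.2 x − 12.4 y = -1513.05
Solving the 2×2 system: x ≈ -3.5, y ≈ 20.7 km.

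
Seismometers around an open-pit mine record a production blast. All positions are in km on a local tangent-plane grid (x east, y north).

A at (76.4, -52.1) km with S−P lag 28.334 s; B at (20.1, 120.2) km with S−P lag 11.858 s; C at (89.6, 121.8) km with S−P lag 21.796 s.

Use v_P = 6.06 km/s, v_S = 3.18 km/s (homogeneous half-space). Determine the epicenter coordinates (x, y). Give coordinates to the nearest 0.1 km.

-52.1 km east, 87.3 km north

Distance from S−P lag: d = Δt · v_P v_S / (v_P − v_S) = Δt · (6.06·3.18)/(6.06−3.18) ≈ 6.6913·Δt.
So d_A = 189.59, d_B = 79.34, d_C = 145.84 km.
Circle about each station: (x − 76.4)² + (y + 52.1)² = 189.59²; (x − 20.1)² + (y − 120.2)² = 79.34²; (x − 89.6)² + (y − 121.8)² = 145.84².
Subtracting the A equation from the B and C equations removes the quadratic terms:
-112.6 x + 344.6 y = 35950.21
26.4 x + 347.8 y = 28987.09
Solving the 2×2 system: x ≈ -52.1, y ≈ 87.3 km.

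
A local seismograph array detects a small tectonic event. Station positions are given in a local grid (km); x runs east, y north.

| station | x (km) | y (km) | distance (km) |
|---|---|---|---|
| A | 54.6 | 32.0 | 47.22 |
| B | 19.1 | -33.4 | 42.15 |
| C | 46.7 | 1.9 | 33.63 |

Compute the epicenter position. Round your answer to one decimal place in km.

Circle about each station: (x − 54.6)² + (y − 32.0)² = 47.22²; (x − 19.1)² + (y + 33.4)² = 42.15²; (x − 46.7)² + (y − 1.9)² = 33.63².
Subtracting the A equation from the B and C equations removes the quadratic terms:
-71.0 x − 130.8 y = -2071.68
-15.8 x − 60.2 y = -721.91
Solving the 2×2 system: x ≈ 13.7, y ≈ 8.4 km.
Check against A (with the unrounded x, y): √((x − 54.6)²+(y − 32.0)²) = 47.21 ≈ 47.22 km. ✓

13.7 km east, 8.4 km north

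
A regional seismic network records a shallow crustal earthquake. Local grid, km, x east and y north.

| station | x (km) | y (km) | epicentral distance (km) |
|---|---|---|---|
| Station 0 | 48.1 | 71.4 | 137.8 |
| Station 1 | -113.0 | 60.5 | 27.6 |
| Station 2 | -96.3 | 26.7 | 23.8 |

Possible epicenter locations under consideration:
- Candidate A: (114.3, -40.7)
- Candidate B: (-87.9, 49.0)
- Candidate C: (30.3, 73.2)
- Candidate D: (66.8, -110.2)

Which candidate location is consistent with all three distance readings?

Candidate B

For each candidate, compare |candidate − station| to the reported distance:
Candidate A: residuals Station 0 7.6, Station 1 221.2, Station 2 197.3 → max 221.2 km
Candidate B: residuals Station 0 0.0, Station 1 0.0, Station 2 0.0 → max 0.0 km
Candidate C: residuals Station 0 119.9, Station 1 116.3, Station 2 111.1 → max 119.9 km
Candidate D: residuals Station 0 44.8, Station 1 220.3, Station 2 189.1 → max 220.3 km
Only Candidate B has all residuals ≈ 0.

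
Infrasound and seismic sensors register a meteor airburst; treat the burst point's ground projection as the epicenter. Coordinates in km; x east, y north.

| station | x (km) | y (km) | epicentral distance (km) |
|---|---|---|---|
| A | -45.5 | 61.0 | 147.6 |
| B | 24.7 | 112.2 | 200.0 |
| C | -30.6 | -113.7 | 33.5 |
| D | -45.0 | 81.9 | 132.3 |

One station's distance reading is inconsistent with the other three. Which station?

D

Solve using three stations at a time. Using A, B, C (subtract circle equations pairwise → linear system) gives (x, y) ≈ (-16.0, -83.6).
Distances from that point to each station vs reported:
  A: calculated 147.6 vs reported 147.6 → residual 0.0 km
  B: calculated 200.0 vs reported 200.0 → residual 0.0 km
  C: calculated 33.5 vs reported 33.5 → residual 0.0 km
  D: calculated 168.0 vs reported 132.3 → residual 35.7 km
A, B, C are mutually consistent (residuals ≈ 0); D is off by 35.7 km.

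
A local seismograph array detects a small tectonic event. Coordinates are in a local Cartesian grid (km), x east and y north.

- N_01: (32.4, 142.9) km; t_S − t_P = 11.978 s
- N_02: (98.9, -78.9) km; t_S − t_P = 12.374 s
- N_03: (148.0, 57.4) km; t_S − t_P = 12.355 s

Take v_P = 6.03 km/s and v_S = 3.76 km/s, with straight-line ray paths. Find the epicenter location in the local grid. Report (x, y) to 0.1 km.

Distance from S−P lag: d = Δt · v_P v_S / (v_P − v_S) = Δt · (6.03·3.76)/(6.03−3.76) ≈ 9.9880·Δt.
So d_N_01 = 119.64, d_N_02 = 123.59, d_N_03 = 123.40 km.
Circle about each station: (x − 32.4)² + (y − 142.9)² = 119.64²; (x − 98.9)² + (y + 78.9)² = 123.59²; (x − 148.0)² + (y − 57.4)² = 123.40².
Subtracting the N_01 equation from the N_02 and N_03 equations removes the quadratic terms:
133.0 x − 443.6 y = -6424.51
231.2 x − 171.0 y = 2814.76
Solving the 2×2 system: x ≈ 29.4, y ≈ 23.3 km.

(29.4, 23.3)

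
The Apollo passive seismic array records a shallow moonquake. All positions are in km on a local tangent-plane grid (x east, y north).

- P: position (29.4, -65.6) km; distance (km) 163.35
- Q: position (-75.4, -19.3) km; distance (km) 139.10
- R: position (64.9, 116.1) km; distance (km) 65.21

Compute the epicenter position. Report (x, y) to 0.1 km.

Circle about each station: (x − 29.4)² + (y + 65.6)² = 163.35²; (x + 75.4)² + (y + 19.3)² = 139.10²; (x − 64.9)² + (y − 116.1)² = 65.21².
Subtracting the P equation from the Q and R equations removes the quadratic terms:
-209.6 x + 92.6 y = 8224.34
71.0 x + 363.4 y = 34954.38
Solving the 2×2 system: x ≈ 3.0, y ≈ 95.6 km.
Check against P (with the unrounded x, y): √((x − 29.4)²+(y + 65.6)²) = 163.35 ≈ 163.35 km. ✓

x ≈ 3.0 km, y ≈ 95.6 km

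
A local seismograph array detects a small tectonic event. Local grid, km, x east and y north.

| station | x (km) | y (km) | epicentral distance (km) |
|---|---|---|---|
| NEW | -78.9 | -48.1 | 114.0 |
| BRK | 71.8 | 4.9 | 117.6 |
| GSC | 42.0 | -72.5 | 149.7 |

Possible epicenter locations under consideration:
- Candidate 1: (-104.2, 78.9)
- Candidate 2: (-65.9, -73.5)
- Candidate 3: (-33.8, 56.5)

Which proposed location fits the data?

Candidate 3

For each candidate, compare |candidate − station| to the reported distance:
Candidate 1: residuals NEW 15.5, BRK 73.3, GSC 60.8 → max 73.3 km
Candidate 2: residuals NEW 85.5, BRK 40.9, GSC 41.8 → max 85.5 km
Candidate 3: residuals NEW 0.1, BRK 0.1, GSC 0.1 → max 0.1 km
Only Candidate 3 has all residuals ≈ 0.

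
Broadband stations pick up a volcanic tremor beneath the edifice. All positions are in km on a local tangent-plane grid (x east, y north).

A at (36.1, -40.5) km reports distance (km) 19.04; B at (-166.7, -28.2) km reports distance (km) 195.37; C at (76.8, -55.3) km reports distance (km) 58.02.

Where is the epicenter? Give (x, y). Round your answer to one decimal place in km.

28.6 km east, -23.0 km north

Circle about each station: (x − 36.1)² + (y + 40.5)² = 19.04²; (x + 166.7)² + (y + 28.2)² = 195.37²; (x − 76.8)² + (y + 55.3)² = 58.02².
Subtracting the A equation from the B and C equations removes the quadratic terms:
-405.6 x + 24.6 y = -12166.25
81.4 x − 29.6 y = 3009.07
Solving the 2×2 system: x ≈ 28.6, y ≈ -23.0 km.
Check against A (with the unrounded x, y): √((x − 36.1)²+(y + 40.5)²) = 19.03 ≈ 19.04 km. ✓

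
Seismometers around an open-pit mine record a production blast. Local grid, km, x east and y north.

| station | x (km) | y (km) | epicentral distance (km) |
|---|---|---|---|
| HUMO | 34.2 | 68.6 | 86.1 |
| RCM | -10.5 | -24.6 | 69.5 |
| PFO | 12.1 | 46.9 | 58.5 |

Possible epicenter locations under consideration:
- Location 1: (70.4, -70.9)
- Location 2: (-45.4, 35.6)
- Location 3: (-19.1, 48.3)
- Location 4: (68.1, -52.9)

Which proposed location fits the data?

Location 2

For each candidate, compare |candidate − station| to the reported distance:
Location 1: residuals HUMO 58.0, RCM 23.7, PFO 72.9 → max 72.9 km
Location 2: residuals HUMO 0.1, RCM 0.1, PFO 0.1 → max 0.1 km
Location 3: residuals HUMO 29.1, RCM 3.9, PFO 27.3 → max 29.1 km
Location 4: residuals HUMO 40.0, RCM 14.0, PFO 55.9 → max 55.9 km
Only Location 2 has all residuals ≈ 0.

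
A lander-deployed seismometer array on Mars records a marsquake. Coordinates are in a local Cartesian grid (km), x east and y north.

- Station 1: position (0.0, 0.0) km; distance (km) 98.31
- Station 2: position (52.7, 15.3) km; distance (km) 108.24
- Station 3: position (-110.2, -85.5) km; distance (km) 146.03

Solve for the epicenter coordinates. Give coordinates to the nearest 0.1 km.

Circle about each station: x² + y² = 98.31²; (x − 52.7)² + (y − 15.3)² = 108.24²; (x + 110.2)² + (y + 85.5)² = 146.03².
Subtracting the Station 1 equation from the Station 2 and Station 3 equations removes the quadratic terms:
105.4 x + 30.6 y = 960.34
-220.4 x − 171.0 y = 7794.39
Solving the 2×2 system: x ≈ 35.7, y ≈ -91.6 km.

(35.7, -91.6)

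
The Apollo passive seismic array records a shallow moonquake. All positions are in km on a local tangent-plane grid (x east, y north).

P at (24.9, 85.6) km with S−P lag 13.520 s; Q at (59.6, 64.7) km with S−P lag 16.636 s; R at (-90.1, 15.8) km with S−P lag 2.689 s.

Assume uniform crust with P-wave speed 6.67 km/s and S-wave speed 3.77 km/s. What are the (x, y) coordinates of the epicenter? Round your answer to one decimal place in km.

-82.1 km east, 37.7 km north

Distance from S−P lag: d = Δt · v_P v_S / (v_P − v_S) = Δt · (6.67·3.77)/(6.67−3.77) ≈ 8.6710·Δt.
So d_P = 117.23, d_Q = 144.25, d_R = 23.32 km.
Circle about each station: (x − 24.9)² + (y − 85.6)² = 117.23²; (x − 59.6)² + (y − 64.7)² = 144.25²; (x + 90.1)² + (y − 15.8)² = 23.32².
Subtracting the P equation from the Q and R equations removes the quadratic terms:
69.4 x − 41.8 y = -7274.31
-230.0 x − 139.6 y = 13619.33
Solving the 2×2 system: x ≈ -82.1, y ≈ 37.7 km.
Check against P (with the unrounded x, y): √((x − 24.9)²+(y − 85.6)²) = 117.23 ≈ 117.23 km. ✓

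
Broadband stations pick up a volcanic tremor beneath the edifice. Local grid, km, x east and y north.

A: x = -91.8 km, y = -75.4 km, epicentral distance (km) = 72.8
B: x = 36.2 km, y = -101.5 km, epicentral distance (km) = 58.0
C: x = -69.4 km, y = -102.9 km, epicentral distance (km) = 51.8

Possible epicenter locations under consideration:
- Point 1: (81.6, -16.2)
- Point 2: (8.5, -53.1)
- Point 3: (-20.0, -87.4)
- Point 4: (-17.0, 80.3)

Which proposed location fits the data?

For each candidate, compare |candidate − station| to the reported distance:
Point 1: residuals A 110.4, B 38.6, C 122.3 → max 122.3 km
Point 2: residuals A 29.9, B 2.2, C 40.7 → max 40.7 km
Point 3: residuals A 0.0, B 0.1, C 0.0 → max 0.1 km
Point 4: residuals A 99.9, B 131.4, C 138.7 → max 138.7 km
Only Point 3 has all residuals ≈ 0.

Point 3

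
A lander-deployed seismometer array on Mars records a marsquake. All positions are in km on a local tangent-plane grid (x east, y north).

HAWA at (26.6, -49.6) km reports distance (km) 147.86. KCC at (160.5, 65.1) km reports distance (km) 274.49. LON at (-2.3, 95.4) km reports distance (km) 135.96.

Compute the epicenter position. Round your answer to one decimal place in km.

Circle about each station: (x − 26.6)² + (y + 49.6)² = 147.86²; (x − 160.5)² + (y − 65.1)² = 274.49²; (x + 2.3)² + (y − 95.4)² = 135.96².
Subtracting the HAWA equation from the KCC and LON equations removes the quadratic terms:
267.8 x + 229.4 y = -26651.64
-57.8 x + 290.0 y = 9316.19
Solving the 2×2 system: x ≈ -108.5, y ≈ 10.5 km.

(-108.5, 10.5)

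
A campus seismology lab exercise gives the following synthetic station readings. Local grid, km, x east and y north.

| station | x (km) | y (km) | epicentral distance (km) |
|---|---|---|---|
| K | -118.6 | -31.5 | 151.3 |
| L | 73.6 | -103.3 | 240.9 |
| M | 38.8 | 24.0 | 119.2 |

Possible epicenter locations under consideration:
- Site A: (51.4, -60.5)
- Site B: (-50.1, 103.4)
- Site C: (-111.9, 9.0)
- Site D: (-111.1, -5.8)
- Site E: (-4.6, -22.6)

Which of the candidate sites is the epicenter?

For each candidate, compare |candidate − station| to the reported distance:
Site A: residuals K 21.2, L 192.7, M 33.8 → max 192.7 km
Site B: residuals K 0.0, L 0.0, M 0.0 → max 0.0 km
Site C: residuals K 110.2, L 24.1, M 32.2 → max 110.2 km
Site D: residuals K 124.5, L 32.0, M 33.6 → max 124.5 km
Site E: residuals K 37.0, L 128.5, M 55.5 → max 128.5 km
Only Site B has all residuals ≈ 0.

Site B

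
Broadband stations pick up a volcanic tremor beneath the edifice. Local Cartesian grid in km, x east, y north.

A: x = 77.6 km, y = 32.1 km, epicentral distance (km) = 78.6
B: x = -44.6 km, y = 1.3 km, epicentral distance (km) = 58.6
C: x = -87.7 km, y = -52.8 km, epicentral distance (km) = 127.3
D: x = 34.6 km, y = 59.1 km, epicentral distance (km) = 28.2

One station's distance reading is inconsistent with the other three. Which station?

Solve using three stations at a time. Using A, B, C (subtract circle equations pairwise → linear system) gives (x, y) ≈ (-0.6, 40.1).
Distances from that point to each station vs reported:
  A: calculated 78.6 vs reported 78.6 → residual 0.0 km
  B: calculated 58.6 vs reported 58.6 → residual 0.0 km
  C: calculated 127.3 vs reported 127.3 → residual 0.0 km
  D: calculated 40.0 vs reported 28.2 → residual 11.8 km
A, B, C are mutually consistent (residuals ≈ 0); D is off by 11.8 km.

D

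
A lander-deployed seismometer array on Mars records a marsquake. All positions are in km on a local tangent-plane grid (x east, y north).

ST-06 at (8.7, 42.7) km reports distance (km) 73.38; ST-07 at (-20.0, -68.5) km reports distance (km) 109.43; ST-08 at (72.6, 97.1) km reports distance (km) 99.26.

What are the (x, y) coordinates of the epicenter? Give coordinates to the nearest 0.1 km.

(66.9, -2.0)

Circle about each station: (x − 8.7)² + (y − 42.7)² = 73.38²; (x + 20.0)² + (y + 68.5)² = 109.43²; (x − 72.6)² + (y − 97.1)² = 99.26².
Subtracting the ST-06 equation from the ST-07 and ST-08 equations removes the quadratic terms:
-57.4 x − 222.4 y = -3397.03
127.8 x + 108.8 y = 8332.27
Solving the 2×2 system: x ≈ 66.9, y ≈ -2.0 km.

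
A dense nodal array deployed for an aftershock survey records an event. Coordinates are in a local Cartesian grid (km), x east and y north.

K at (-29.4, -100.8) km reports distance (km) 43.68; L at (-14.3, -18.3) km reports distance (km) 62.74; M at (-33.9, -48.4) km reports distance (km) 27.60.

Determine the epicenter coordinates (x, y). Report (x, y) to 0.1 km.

Circle about each station: (x + 29.4)² + (y + 100.8)² = 43.68²; (x + 14.3)² + (y + 18.3)² = 62.74²; (x + 33.9)² + (y + 48.4)² = 27.60².
Subtracting the K equation from the L and M equations removes the quadratic terms:
30.2 x + 165.0 y = -12513.99
-9.0 x + 104.8 y = -6387.05
Solving the 2×2 system: x ≈ -55.4, y ≈ -65.7 km.
Check against K (with the unrounded x, y): √((x + 29.4)²+(y + 100.8)²) = 43.68 ≈ 43.68 km. ✓

(-55.4, -65.7)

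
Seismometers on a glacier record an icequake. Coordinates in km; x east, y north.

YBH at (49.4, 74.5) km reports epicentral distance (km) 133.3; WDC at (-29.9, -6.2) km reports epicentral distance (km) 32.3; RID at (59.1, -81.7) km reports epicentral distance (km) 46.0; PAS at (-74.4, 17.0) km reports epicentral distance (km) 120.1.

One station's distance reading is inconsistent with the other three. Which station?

WDC

Solve using three stations at a time. Using YBH, RID, PAS (subtract circle equations pairwise → linear system) gives (x, y) ≈ (21.1, -55.8).
Distances from that point to each station vs reported:
  YBH: calculated 133.3 vs reported 133.3 → residual 0.0 km
  WDC: calculated 71.1 vs reported 32.3 → residual 38.8 km
  RID: calculated 46.0 vs reported 46.0 → residual 0.0 km
  PAS: calculated 120.1 vs reported 120.1 → residual 0.0 km
YBH, RID, PAS are mutually consistent (residuals ≈ 0); WDC is off by 38.8 km.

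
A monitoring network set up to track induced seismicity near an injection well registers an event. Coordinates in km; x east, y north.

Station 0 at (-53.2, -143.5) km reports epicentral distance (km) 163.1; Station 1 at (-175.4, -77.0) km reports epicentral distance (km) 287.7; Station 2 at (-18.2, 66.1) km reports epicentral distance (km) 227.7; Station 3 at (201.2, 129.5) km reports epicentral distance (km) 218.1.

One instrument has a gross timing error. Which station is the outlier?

Solve using three stations at a time. Using Station 0, Station 1, Station 2 (subtract circle equations pairwise → linear system) gives (x, y) ≈ (108.6, -123.0).
Distances from that point to each station vs reported:
  Station 0: calculated 163.1 vs reported 163.1 → residual 0.0 km
  Station 1: calculated 287.7 vs reported 287.7 → residual 0.0 km
  Station 2: calculated 227.7 vs reported 227.7 → residual 0.0 km
  Station 3: calculated 269.0 vs reported 218.1 → residual 50.9 km
Station 0, Station 1, Station 2 are mutually consistent (residuals ≈ 0); Station 3 is off by 50.9 km.

Station 3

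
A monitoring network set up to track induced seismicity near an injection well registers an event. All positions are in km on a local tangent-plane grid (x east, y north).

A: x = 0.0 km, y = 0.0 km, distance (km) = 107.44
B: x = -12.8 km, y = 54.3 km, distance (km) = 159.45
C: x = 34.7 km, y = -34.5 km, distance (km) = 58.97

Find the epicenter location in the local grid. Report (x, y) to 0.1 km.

(68.1, -83.1)

Circle about each station: x² + y² = 107.44²; (x + 12.8)² + (y − 54.3)² = 159.45²; (x − 34.7)² + (y + 34.5)² = 58.97².
Subtracting the A equation from the B and C equations removes the quadratic terms:
-25.6 x + 108.6 y = -10768.62
69.4 x − 69.0 y = 10460.23
Solving the 2×2 system: x ≈ 68.1, y ≈ -83.1 km.
Check against A (with the unrounded x, y): √(x²+y²) = 107.44 ≈ 107.44 km. ✓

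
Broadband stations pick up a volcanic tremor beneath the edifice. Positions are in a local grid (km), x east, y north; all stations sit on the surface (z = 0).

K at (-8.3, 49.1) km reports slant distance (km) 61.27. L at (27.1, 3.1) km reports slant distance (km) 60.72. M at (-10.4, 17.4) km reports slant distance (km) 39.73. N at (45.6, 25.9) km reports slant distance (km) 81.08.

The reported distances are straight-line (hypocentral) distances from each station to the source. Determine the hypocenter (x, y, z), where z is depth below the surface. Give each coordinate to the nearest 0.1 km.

Each station gives a sphere (x−x_i)² + (y−y_i)² + z² = d_i² (stations at z=0).
Subtracting the K sphere from L and M: z² cancels, leaving linear equations in x and y:
70.8 x − 92.0 y = -1668.59
-4.2 x − 63.4 y = 106.76
Solving: x ≈ -23.714, y ≈ -0.113 km (keep extra digits for the depth step; rounded: -23.7, -0.1).
Then from the K sphere: z² = 61.27² − (x + 8.3)² − (y − 49.1)² with x = -23.714, y = -0.113, so z ≈ 33.083 ≈ 33.1 km.

x ≈ -23.7 km, y ≈ -0.1 km, depth ≈ 33.1 km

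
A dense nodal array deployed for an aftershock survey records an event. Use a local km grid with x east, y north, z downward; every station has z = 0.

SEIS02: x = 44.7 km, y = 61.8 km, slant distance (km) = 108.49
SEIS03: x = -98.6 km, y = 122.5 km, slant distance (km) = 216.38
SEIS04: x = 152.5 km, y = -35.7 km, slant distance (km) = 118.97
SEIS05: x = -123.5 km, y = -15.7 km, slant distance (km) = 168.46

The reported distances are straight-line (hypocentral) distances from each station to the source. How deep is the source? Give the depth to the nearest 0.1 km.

36.0 km

Each station gives a sphere (x−x_i)² + (y−y_i)² + z² = d_i² (stations at z=0).
Subtracting the SEIS02 sphere from SEIS03 and SEIS04: z² cancels, leaving linear equations in x and y:
-286.6 x + 121.4 y = -16139.34
215.6 x − 195.0 y = 16329.63
Solving: x ≈ 39.200, y ≈ -40.401 km (keep extra digits for the depth step; rounded: 39.2, -40.4).
Then from the SEIS02 sphere: z² = 108.49² − (x − 44.7)² − (y − 61.8)² with x = 39.200, y = -40.401, so z ≈ 35.983 ≈ 36.0 km.
Check against SEIS05 (with the unrounded solution): distance 168.45 ≈ 168.46 km. ✓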